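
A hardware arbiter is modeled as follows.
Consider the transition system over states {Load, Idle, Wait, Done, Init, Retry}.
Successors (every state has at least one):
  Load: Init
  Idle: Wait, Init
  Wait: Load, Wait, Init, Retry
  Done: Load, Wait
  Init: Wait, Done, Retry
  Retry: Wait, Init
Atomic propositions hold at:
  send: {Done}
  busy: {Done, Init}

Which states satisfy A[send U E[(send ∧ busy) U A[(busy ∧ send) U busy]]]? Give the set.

{Done, Init}

Sat(send ∧ busy) = {Done}
Sat(busy ∧ send) = {Done}
A[(busy ∧ send) U busy]: least fixpoint, start Z0 = Sat(busy) = {Done, Init}, add states in Sat(busy ∧ send) with every successor in Z. Already a fixed point.
Sat(A[(busy ∧ send) U busy]) = {Done, Init}
E[(send ∧ busy) U A[(busy ∧ send) U busy]]: least fixpoint, start Z0 = Sat(A[(busy ∧ send) U busy]) = {Done, Init}, add states in Sat(send ∧ busy) with some successor in Z. Already a fixed point.
Sat(E[(send ∧ busy) U A[(busy ∧ send) U busy]]) = {Done, Init}
A[send U E[(send ∧ busy) U A[(busy ∧ send) U busy]]]: least fixpoint, start Z0 = Sat(E[(send ∧ busy) U A[(busy ∧ send) U busy]]) = {Done, Init}, add states in Sat(send) with every successor in Z. Already a fixed point.
Sat(A[send U E[(send ∧ busy) U A[(busy ∧ send) U busy]]]) = {Done, Init}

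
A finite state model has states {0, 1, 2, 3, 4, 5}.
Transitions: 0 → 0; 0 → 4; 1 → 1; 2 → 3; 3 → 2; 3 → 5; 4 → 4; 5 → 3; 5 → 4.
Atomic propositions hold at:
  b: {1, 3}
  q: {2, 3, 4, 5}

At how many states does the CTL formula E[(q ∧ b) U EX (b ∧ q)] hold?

Sat(q ∧ b) = {3}
Sat(b ∧ q) = {3}
Sat(EX (b ∧ q)) = {s : some successor in {3}} = {2, 5}
E[(q ∧ b) U EX (b ∧ q)]: least fixpoint, start Z0 = Sat(EX (b ∧ q)) = {2, 5}, add states in Sat(q ∧ b) with some successor in Z. Z1 = {2, 3, 5}; fixed.
Sat(E[(q ∧ b) U EX (b ∧ q)]) = {2, 3, 5}
|Sat(E[(q ∧ b) U EX (b ∧ q)])| = |{2, 3, 5}| = 3.

3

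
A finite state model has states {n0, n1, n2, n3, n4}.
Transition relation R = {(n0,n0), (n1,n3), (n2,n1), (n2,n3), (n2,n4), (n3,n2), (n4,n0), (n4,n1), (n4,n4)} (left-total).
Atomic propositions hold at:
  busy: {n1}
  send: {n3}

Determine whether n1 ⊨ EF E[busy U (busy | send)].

Yes

Sat(busy | send) = {n1, n3}
E[busy U (busy | send)]: least fixpoint, start Z0 = Sat((busy | send)) = {n1, n3}, add states in Sat(busy) with some successor in Z. Already a fixed point.
Sat(E[busy U (busy | send)]) = {n1, n3}
EF E[busy U (busy | send)]: least fixpoint, start Z0 = {n1, n3}, add states with some successor in Z. Z1 = {n1, n2, n3, n4}; fixed.
Sat(EF E[busy U (busy | send)]) = {n1, n2, n3, n4}
n1 ∈ Sat(EF E[busy U (busy | send)]) = {n1, n2, n3, n4}, so the formula holds at n1.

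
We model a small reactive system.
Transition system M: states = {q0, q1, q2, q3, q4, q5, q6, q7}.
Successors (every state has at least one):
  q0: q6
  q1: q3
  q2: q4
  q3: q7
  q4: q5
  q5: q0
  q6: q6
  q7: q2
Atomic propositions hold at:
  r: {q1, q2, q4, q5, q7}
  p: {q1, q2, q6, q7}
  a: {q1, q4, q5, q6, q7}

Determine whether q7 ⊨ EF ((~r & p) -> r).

Sat(~r) = {q0, q3, q6}
Sat(~r & p) = {q6}
Sat((~r & p) -> r) = {q0, q1, q2, q3, q4, q5, q7}
EF ((~r & p) -> r): least fixpoint, start Z0 = {q0, q1, q2, q3, q4, q5, q7}, add states with some successor in Z. Already a fixed point.
Sat(EF ((~r & p) -> r)) = {q0, q1, q2, q3, q4, q5, q7}
q7 ∈ Sat(EF ((~r & p) -> r)) = {q0, q1, q2, q3, q4, q5, q7}, so the formula holds at q7.

Yes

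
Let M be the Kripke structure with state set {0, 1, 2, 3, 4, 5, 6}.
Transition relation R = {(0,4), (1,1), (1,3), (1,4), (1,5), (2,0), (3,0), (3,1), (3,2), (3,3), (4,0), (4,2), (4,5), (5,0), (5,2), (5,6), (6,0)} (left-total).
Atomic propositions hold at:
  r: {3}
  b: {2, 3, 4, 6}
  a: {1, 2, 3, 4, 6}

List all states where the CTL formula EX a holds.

{0, 1, 3, 4, 5}

Sat(EX a) = {s : some successor in {1, 2, 3, 4, 6}} = {0, 1, 3, 4, 5}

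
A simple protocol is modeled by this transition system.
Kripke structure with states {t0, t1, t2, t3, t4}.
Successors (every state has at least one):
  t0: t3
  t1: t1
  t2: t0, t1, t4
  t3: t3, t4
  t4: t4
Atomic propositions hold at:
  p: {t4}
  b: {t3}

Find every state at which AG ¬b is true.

{t1, t4}

Sat(¬b) = {t0, t1, t2, t4}
AG ¬b: greatest fixpoint, start Z0 = {t0, t1, t2, t4}, keep only states in Sat with every successor in Z. Z1 = {t1, t2, t4}; Z2 = {t1, t4}; fixed.
Sat(AG ¬b) = {t1, t4}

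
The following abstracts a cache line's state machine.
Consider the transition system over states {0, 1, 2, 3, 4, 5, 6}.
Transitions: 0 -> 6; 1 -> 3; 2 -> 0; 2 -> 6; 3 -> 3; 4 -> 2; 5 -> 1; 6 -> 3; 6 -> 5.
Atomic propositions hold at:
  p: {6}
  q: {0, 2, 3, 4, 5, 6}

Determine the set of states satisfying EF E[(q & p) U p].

{0, 2, 4, 6}

Sat(q & p) = {6}
E[(q & p) U p]: least fixpoint, start Z0 = Sat(p) = {6}, add states in Sat(q & p) with some successor in Z. Already a fixed point.
Sat(E[(q & p) U p]) = {6}
EF E[(q & p) U p]: least fixpoint, start Z0 = {6}, add states with some successor in Z. Z1 = {0, 2, 6}; Z2 = {0, 2, 4, 6}; fixed.
Sat(EF E[(q & p) U p]) = {0, 2, 4, 6}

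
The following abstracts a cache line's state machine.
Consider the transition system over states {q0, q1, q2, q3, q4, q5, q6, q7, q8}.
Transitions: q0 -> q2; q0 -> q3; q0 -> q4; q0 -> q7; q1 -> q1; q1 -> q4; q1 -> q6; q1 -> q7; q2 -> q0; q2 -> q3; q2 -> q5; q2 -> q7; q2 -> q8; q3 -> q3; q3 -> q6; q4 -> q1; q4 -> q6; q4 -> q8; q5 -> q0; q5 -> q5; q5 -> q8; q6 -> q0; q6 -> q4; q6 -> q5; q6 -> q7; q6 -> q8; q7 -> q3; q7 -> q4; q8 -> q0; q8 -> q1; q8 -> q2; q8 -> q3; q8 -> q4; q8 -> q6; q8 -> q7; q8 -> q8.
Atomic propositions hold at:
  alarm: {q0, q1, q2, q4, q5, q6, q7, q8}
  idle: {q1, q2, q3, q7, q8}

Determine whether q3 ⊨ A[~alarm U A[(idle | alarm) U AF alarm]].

No

Sat(~alarm) = {q3}
Sat(idle | alarm) = {q0, q1, q2, q3, q4, q5, q6, q7, q8}
AF alarm: least fixpoint, start Z0 = {q0, q1, q2, q4, q5, q6, q7, q8}, add states with every successor in Z. Already a fixed point.
Sat(AF alarm) = {q0, q1, q2, q4, q5, q6, q7, q8}
A[(idle | alarm) U AF alarm]: least fixpoint, start Z0 = Sat(AF alarm) = {q0, q1, q2, q4, q5, q6, q7, q8}, add states in Sat(idle | alarm) with every successor in Z. Already a fixed point.
Sat(A[(idle | alarm) U AF alarm]) = {q0, q1, q2, q4, q5, q6, q7, q8}
A[~alarm U A[(idle | alarm) U AF alarm]]: least fixpoint, start Z0 = Sat(A[(idle | alarm) U AF alarm]) = {q0, q1, q2, q4, q5, q6, q7, q8}, add states in Sat(~alarm) with every successor in Z. Already a fixed point.
Sat(A[~alarm U A[(idle | alarm) U AF alarm]]) = {q0, q1, q2, q4, q5, q6, q7, q8}
q3 ∉ Sat(A[~alarm U A[(idle | alarm) U AF alarm]]) = {q0, q1, q2, q4, q5, q6, q7, q8}, so the formula does not hold at q3.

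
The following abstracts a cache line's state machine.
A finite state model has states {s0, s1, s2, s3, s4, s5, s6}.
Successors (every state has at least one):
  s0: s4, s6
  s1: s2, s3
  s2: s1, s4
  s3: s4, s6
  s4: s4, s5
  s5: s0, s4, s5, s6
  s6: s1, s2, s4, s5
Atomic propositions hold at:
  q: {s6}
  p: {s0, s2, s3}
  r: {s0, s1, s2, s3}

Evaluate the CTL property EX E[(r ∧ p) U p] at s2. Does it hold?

Sat(r ∧ p) = {s0, s2, s3}
E[(r ∧ p) U p]: least fixpoint, start Z0 = Sat(p) = {s0, s2, s3}, add states in Sat(r ∧ p) with some successor in Z. Already a fixed point.
Sat(E[(r ∧ p) U p]) = {s0, s2, s3}
Sat(EX E[(r ∧ p) U p]) = {s : some successor in {s0, s2, s3}} = {s1, s5, s6}
s2 ∉ Sat(EX E[(r ∧ p) U p]) = {s1, s5, s6}, so the formula does not hold at s2.

No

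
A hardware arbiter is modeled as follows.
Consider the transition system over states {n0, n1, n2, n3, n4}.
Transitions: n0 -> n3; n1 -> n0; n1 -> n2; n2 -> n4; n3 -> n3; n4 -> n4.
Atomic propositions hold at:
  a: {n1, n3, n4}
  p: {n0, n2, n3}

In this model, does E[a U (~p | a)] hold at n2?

Sat(~p) = {n1, n4}
Sat(~p | a) = {n1, n3, n4}
E[a U (~p | a)]: least fixpoint, start Z0 = Sat((~p | a)) = {n1, n3, n4}, add states in Sat(a) with some successor in Z. Already a fixed point.
Sat(E[a U (~p | a)]) = {n1, n3, n4}
n2 ∉ Sat(E[a U (~p | a)]) = {n1, n3, n4}, so the formula does not hold at n2.

No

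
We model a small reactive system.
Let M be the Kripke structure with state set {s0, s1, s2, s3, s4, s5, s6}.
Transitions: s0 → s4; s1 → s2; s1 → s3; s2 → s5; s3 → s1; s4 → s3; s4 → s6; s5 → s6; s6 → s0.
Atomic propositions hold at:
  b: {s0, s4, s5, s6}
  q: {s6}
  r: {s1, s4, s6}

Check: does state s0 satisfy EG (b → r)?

Sat(b → r) = {s1, s2, s3, s4, s6}
EG (b → r): greatest fixpoint, start Z0 = {s1, s2, s3, s4, s6}, keep only states in Sat with some successor in Z. Z1 = {s1, s3, s4}; fixed.
Sat(EG (b → r)) = {s1, s3, s4}
s0 ∉ Sat(EG (b → r)) = {s1, s3, s4}, so the formula does not hold at s0.

No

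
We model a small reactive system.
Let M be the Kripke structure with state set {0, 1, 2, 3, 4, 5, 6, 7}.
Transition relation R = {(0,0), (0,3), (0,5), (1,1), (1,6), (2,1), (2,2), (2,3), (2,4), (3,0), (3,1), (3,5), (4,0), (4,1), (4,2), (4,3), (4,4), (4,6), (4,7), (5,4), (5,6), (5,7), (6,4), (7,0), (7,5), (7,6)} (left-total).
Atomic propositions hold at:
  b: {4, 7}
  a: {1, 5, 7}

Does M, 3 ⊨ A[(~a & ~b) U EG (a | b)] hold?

Sat(~a) = {0, 2, 3, 4, 6}
Sat(~b) = {0, 1, 2, 3, 5, 6}
Sat(~a & ~b) = {0, 2, 3, 6}
Sat(a | b) = {1, 4, 5, 7}
EG (a | b): greatest fixpoint, start Z0 = {1, 4, 5, 7}, keep only states in Sat with some successor in Z. Already a fixed point.
Sat(EG (a | b)) = {1, 4, 5, 7}
A[(~a & ~b) U EG (a | b)]: least fixpoint, start Z0 = Sat(EG (a | b)) = {1, 4, 5, 7}, add states in Sat(~a & ~b) with every successor in Z. Z1 = {1, 4, 5, 6, 7}; fixed.
Sat(A[(~a & ~b) U EG (a | b)]) = {1, 4, 5, 6, 7}
3 ∉ Sat(A[(~a & ~b) U EG (a | b)]) = {1, 4, 5, 6, 7}, so the formula does not hold at 3.

No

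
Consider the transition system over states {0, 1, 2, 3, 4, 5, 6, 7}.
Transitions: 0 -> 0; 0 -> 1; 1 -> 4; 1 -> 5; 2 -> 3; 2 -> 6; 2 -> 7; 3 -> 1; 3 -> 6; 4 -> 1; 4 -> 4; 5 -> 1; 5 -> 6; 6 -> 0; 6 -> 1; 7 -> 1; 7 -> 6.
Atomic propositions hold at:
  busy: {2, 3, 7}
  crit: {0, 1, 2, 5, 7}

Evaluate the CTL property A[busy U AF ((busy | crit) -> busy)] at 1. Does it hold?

Sat(busy | crit) = {0, 1, 2, 3, 5, 7}
Sat((busy | crit) -> busy) = {2, 3, 4, 6, 7}
AF ((busy | crit) -> busy): least fixpoint, start Z0 = {2, 3, 4, 6, 7}, add states with every successor in Z. Already a fixed point.
Sat(AF ((busy | crit) -> busy)) = {2, 3, 4, 6, 7}
A[busy U AF ((busy | crit) -> busy)]: least fixpoint, start Z0 = Sat(AF ((busy | crit) -> busy)) = {2, 3, 4, 6, 7}, add states in Sat(busy) with every successor in Z. Already a fixed point.
Sat(A[busy U AF ((busy | crit) -> busy)]) = {2, 3, 4, 6, 7}
1 ∉ Sat(A[busy U AF ((busy | crit) -> busy)]) = {2, 3, 4, 6, 7}, so the formula does not hold at 1.

No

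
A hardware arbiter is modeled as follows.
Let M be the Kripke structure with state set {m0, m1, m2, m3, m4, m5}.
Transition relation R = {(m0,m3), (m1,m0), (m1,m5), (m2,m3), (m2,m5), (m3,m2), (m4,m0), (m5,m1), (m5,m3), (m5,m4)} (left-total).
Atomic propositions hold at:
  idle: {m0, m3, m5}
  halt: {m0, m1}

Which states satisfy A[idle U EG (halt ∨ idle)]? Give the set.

{m1, m5}

Sat(halt ∨ idle) = {m0, m1, m3, m5}
EG (halt ∨ idle): greatest fixpoint, start Z0 = {m0, m1, m3, m5}, keep only states in Sat with some successor in Z. Z1 = {m0, m1, m5}; Z2 = {m1, m5}; fixed.
Sat(EG (halt ∨ idle)) = {m1, m5}
A[idle U EG (halt ∨ idle)]: least fixpoint, start Z0 = Sat(EG (halt ∨ idle)) = {m1, m5}, add states in Sat(idle) with every successor in Z. Already a fixed point.
Sat(A[idle U EG (halt ∨ idle)]) = {m1, m5}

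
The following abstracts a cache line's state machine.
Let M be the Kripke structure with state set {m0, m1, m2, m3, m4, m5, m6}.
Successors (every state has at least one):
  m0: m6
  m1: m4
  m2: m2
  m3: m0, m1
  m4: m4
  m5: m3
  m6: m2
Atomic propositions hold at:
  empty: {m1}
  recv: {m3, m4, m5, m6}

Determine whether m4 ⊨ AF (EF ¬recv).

Sat(¬recv) = {m0, m1, m2}
EF ¬recv: least fixpoint, start Z0 = {m0, m1, m2}, add states with some successor in Z. Z1 = {m0, m1, m2, m3, m6}; Z2 = {m0, m1, m2, m3, m5, m6}; fixed.
Sat(EF ¬recv) = {m0, m1, m2, m3, m5, m6}
AF (EF ¬recv): least fixpoint, start Z0 = {m0, m1, m2, m3, m5, m6}, add states with every successor in Z. Already a fixed point.
Sat(AF (EF ¬recv)) = {m0, m1, m2, m3, m5, m6}
m4 ∉ Sat(AF (EF ¬recv)) = {m0, m1, m2, m3, m5, m6}, so the formula does not hold at m4.

No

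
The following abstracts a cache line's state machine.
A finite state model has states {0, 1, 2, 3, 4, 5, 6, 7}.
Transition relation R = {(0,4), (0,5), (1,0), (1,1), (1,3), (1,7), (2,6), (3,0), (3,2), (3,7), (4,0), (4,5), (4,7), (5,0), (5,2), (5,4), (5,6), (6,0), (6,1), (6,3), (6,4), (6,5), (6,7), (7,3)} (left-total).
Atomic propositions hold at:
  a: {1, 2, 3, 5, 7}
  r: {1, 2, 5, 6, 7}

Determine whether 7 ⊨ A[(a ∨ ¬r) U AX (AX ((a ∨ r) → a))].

Sat(¬r) = {0, 3, 4}
Sat(a ∨ ¬r) = {0, 1, 2, 3, 4, 5, 7}
Sat(a ∨ r) = {1, 2, 3, 5, 6, 7}
Sat((a ∨ r) → a) = {0, 1, 2, 3, 4, 5, 7}
Sat(AX ((a ∨ r) → a)) = {s : every successor in {0, 1, 2, 3, 4, 5, 7}} = {0, 1, 3, 4, 6, 7}
Sat(AX (AX ((a ∨ r) → a))) = {s : every successor in {0, 1, 3, 4, 6, 7}} = {1, 2, 7}
A[(a ∨ ¬r) U AX (AX ((a ∨ r) → a))]: least fixpoint, start Z0 = Sat(AX (AX ((a ∨ r) → a))) = {1, 2, 7}, add states in Sat(a ∨ ¬r) with every successor in Z. Already a fixed point.
Sat(A[(a ∨ ¬r) U AX (AX ((a ∨ r) → a))]) = {1, 2, 7}
7 ∈ Sat(A[(a ∨ ¬r) U AX (AX ((a ∨ r) → a))]) = {1, 2, 7}, so the formula holds at 7.

Yes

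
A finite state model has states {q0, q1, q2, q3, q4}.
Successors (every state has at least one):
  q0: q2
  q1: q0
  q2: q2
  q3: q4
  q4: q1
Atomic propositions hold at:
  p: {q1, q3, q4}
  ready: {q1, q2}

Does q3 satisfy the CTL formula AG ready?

No

AG ready: greatest fixpoint, start Z0 = {q1, q2}, keep only states in Sat with every successor in Z. Z1 = {q2}; fixed.
Sat(AG ready) = {q2}
q3 ∉ Sat(AG ready) = {q2}, so the formula does not hold at q3.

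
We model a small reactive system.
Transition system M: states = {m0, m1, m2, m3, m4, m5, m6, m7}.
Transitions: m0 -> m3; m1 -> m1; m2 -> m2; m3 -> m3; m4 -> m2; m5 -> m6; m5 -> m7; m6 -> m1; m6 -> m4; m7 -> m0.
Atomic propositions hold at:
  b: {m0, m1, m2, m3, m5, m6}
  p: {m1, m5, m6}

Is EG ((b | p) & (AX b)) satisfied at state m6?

No

Sat(b | p) = {m0, m1, m2, m3, m5, m6}
Sat(AX b) = {s : every successor in {m0, m1, m2, m3, m5, m6}} = {m0, m1, m2, m3, m4, m7}
Sat((b | p) & (AX b)) = {m0, m1, m2, m3}
EG ((b | p) & (AX b)): greatest fixpoint, start Z0 = {m0, m1, m2, m3}, keep only states in Sat with some successor in Z. Already a fixed point.
Sat(EG ((b | p) & (AX b))) = {m0, m1, m2, m3}
m6 ∉ Sat(EG ((b | p) & (AX b))) = {m0, m1, m2, m3}, so the formula does not hold at m6.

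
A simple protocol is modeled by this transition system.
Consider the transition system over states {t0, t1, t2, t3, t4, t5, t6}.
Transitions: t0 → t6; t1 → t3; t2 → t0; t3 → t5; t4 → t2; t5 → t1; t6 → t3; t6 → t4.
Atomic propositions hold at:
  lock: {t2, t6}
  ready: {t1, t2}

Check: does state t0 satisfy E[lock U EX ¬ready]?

Yes

Sat(¬ready) = {t0, t3, t4, t5, t6}
Sat(EX ¬ready) = {s : some successor in {t0, t3, t4, t5, t6}} = {t0, t1, t2, t3, t6}
E[lock U EX ¬ready]: least fixpoint, start Z0 = Sat(EX ¬ready) = {t0, t1, t2, t3, t6}, add states in Sat(lock) with some successor in Z. Already a fixed point.
Sat(E[lock U EX ¬ready]) = {t0, t1, t2, t3, t6}
t0 ∈ Sat(E[lock U EX ¬ready]) = {t0, t1, t2, t3, t6}, so the formula holds at t0.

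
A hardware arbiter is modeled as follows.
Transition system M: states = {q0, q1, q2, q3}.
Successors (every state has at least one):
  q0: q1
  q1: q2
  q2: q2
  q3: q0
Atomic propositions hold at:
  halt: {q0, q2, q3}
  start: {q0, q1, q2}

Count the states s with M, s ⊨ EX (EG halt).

EG halt: greatest fixpoint, start Z0 = {q0, q2, q3}, keep only states in Sat with some successor in Z. Z1 = {q2, q3}; Z2 = {q2}; fixed.
Sat(EG halt) = {q2}
Sat(EX (EG halt)) = {s : some successor in {q2}} = {q1, q2}
|Sat(EX (EG halt))| = |{q1, q2}| = 2.

2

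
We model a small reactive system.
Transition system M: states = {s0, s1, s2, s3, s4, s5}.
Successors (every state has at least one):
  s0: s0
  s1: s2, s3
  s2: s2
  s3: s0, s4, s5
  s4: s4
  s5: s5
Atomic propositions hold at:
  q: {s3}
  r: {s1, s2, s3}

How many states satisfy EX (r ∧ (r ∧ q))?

1

Sat(r ∧ q) = {s3}
Sat(r ∧ (r ∧ q)) = {s3}
Sat(EX (r ∧ (r ∧ q))) = {s : some successor in {s3}} = {s1}
|Sat(EX (r ∧ (r ∧ q)))| = |{s1}| = 1.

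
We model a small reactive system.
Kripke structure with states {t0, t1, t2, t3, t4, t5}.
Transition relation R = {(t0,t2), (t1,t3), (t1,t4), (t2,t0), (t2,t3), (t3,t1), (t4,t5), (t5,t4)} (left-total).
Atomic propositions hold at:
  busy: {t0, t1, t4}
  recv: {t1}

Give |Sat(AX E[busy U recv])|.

E[busy U recv]: least fixpoint, start Z0 = Sat(recv) = {t1}, add states in Sat(busy) with some successor in Z. Already a fixed point.
Sat(E[busy U recv]) = {t1}
Sat(AX E[busy U recv]) = {s : every successor in {t1}} = {t3}
|Sat(AX E[busy U recv])| = |{t3}| = 1.

1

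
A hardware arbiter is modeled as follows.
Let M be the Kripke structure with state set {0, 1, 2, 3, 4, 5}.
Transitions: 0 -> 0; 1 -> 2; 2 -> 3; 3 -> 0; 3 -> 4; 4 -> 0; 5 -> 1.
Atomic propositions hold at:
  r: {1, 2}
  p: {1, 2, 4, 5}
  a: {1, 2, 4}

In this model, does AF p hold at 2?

AF p: least fixpoint, start Z0 = {1, 2, 4, 5}, add states with every successor in Z. Already a fixed point.
Sat(AF p) = {1, 2, 4, 5}
2 ∈ Sat(AF p) = {1, 2, 4, 5}, so the formula holds at 2.

Yes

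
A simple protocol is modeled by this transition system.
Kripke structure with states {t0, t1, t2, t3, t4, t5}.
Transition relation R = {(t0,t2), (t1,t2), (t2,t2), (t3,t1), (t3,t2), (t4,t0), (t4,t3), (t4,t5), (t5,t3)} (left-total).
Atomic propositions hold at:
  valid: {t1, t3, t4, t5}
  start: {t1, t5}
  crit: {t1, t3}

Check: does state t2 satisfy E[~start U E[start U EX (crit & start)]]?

Sat(~start) = {t0, t2, t3, t4}
Sat(crit & start) = {t1}
Sat(EX (crit & start)) = {s : some successor in {t1}} = {t3}
E[start U EX (crit & start)]: least fixpoint, start Z0 = Sat(EX (crit & start)) = {t3}, add states in Sat(start) with some successor in Z. Z1 = {t3, t5}; fixed.
Sat(E[start U EX (crit & start)]) = {t3, t5}
E[~start U E[start U EX (crit & start)]]: least fixpoint, start Z0 = Sat(E[start U EX (crit & start)]) = {t3, t5}, add states in Sat(~start) with some successor in Z. Z1 = {t3, t4, t5}; fixed.
Sat(E[~start U E[start U EX (crit & start)]]) = {t3, t4, t5}
t2 ∉ Sat(E[~start U E[start U EX (crit & start)]]) = {t3, t4, t5}, so the formula does not hold at t2.

No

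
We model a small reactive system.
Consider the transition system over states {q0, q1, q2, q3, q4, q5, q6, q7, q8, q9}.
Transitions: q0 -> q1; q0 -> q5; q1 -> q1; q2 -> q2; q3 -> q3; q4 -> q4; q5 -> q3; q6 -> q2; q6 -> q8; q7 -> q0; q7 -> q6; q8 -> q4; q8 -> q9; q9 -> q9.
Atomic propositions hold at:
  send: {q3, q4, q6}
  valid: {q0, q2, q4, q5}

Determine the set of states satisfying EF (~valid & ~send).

Sat(~valid) = {q1, q3, q6, q7, q8, q9}
Sat(~send) = {q0, q1, q2, q5, q7, q8, q9}
Sat(~valid & ~send) = {q1, q7, q8, q9}
EF (~valid & ~send): least fixpoint, start Z0 = {q1, q7, q8, q9}, add states with some successor in Z. Z1 = {q0, q1, q6, q7, q8, q9}; fixed.
Sat(EF (~valid & ~send)) = {q0, q1, q6, q7, q8, q9}

{q0, q1, q6, q7, q8, q9}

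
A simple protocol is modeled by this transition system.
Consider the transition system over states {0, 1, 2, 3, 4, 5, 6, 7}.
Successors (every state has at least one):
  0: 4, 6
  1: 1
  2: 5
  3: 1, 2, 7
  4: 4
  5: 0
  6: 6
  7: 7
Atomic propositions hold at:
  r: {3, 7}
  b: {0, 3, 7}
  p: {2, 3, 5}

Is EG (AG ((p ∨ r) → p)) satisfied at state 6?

Sat(p ∨ r) = {2, 3, 5, 7}
Sat((p ∨ r) → p) = {0, 1, 2, 3, 4, 5, 6}
AG ((p ∨ r) → p): greatest fixpoint, start Z0 = {0, 1, 2, 3, 4, 5, 6}, keep only states in Sat with every successor in Z. Z1 = {0, 1, 2, 4, 5, 6}; fixed.
Sat(AG ((p ∨ r) → p)) = {0, 1, 2, 4, 5, 6}
EG (AG ((p ∨ r) → p)): greatest fixpoint, start Z0 = {0, 1, 2, 4, 5, 6}, keep only states in Sat with some successor in Z. Already a fixed point.
Sat(EG (AG ((p ∨ r) → p))) = {0, 1, 2, 4, 5, 6}
6 ∈ Sat(EG (AG ((p ∨ r) → p))) = {0, 1, 2, 4, 5, 6}, so the formula holds at 6.

Yes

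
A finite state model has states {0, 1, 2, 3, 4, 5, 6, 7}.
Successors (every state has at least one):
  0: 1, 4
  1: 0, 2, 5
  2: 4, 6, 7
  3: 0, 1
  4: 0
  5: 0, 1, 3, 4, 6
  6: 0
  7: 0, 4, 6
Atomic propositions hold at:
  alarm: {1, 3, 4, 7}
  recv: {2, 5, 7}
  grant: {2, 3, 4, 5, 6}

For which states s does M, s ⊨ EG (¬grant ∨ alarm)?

{0, 1, 3, 4, 7}

Sat(¬grant) = {0, 1, 7}
Sat(¬grant ∨ alarm) = {0, 1, 3, 4, 7}
EG (¬grant ∨ alarm): greatest fixpoint, start Z0 = {0, 1, 3, 4, 7}, keep only states in Sat with some successor in Z. Already a fixed point.
Sat(EG (¬grant ∨ alarm)) = {0, 1, 3, 4, 7}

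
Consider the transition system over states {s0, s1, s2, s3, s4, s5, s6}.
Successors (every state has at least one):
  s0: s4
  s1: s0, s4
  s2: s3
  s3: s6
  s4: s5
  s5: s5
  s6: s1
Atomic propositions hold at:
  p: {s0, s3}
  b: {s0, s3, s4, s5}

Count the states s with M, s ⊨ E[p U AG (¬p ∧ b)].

3

Sat(¬p) = {s1, s2, s4, s5, s6}
Sat(¬p ∧ b) = {s4, s5}
AG (¬p ∧ b): greatest fixpoint, start Z0 = {s4, s5}, keep only states in Sat with every successor in Z. Already a fixed point.
Sat(AG (¬p ∧ b)) = {s4, s5}
E[p U AG (¬p ∧ b)]: least fixpoint, start Z0 = Sat(AG (¬p ∧ b)) = {s4, s5}, add states in Sat(p) with some successor in Z. Z1 = {s0, s4, s5}; fixed.
Sat(E[p U AG (¬p ∧ b)]) = {s0, s4, s5}
|Sat(E[p U AG (¬p ∧ b)])| = |{s0, s4, s5}| = 3.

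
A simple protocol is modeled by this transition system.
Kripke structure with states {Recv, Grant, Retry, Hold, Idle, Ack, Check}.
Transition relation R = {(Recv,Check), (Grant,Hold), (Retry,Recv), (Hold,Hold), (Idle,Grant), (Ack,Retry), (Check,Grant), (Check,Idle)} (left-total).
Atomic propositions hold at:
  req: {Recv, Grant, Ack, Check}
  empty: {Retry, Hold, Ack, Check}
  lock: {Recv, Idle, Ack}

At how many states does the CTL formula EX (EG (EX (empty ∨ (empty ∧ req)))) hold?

4

Sat(empty ∧ req) = {Ack, Check}
Sat(empty ∨ (empty ∧ req)) = {Retry, Hold, Ack, Check}
Sat(EX (empty ∨ (empty ∧ req))) = {s : some successor in {Retry, Hold, Ack, Check}} = {Recv, Grant, Hold, Ack}
EG (EX (empty ∨ (empty ∧ req))): greatest fixpoint, start Z0 = {Recv, Grant, Hold, Ack}, keep only states in Sat with some successor in Z. Z1 = {Grant, Hold}; fixed.
Sat(EG (EX (empty ∨ (empty ∧ req)))) = {Grant, Hold}
Sat(EX (EG (EX (empty ∨ (empty ∧ req))))) = {s : some successor in {Grant, Hold}} = {Grant, Hold, Idle, Check}
|Sat(EX (EG (EX (empty ∨ (empty ∧ req)))))| = |{Grant, Hold, Idle, Check}| = 4.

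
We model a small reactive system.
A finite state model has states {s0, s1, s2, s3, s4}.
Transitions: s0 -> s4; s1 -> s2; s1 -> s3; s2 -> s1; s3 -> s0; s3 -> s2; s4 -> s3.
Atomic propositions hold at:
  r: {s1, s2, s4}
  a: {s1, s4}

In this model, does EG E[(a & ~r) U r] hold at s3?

No

Sat(~r) = {s0, s3}
Sat(a & ~r) = ∅
E[(a & ~r) U r]: least fixpoint, start Z0 = Sat(r) = {s1, s2, s4}, add states in Sat(a & ~r) with some successor in Z. Already a fixed point.
Sat(E[(a & ~r) U r]) = {s1, s2, s4}
EG E[(a & ~r) U r]: greatest fixpoint, start Z0 = {s1, s2, s4}, keep only states in Sat with some successor in Z. Z1 = {s1, s2}; fixed.
Sat(EG E[(a & ~r) U r]) = {s1, s2}
s3 ∉ Sat(EG E[(a & ~r) U r]) = {s1, s2}, so the formula does not hold at s3.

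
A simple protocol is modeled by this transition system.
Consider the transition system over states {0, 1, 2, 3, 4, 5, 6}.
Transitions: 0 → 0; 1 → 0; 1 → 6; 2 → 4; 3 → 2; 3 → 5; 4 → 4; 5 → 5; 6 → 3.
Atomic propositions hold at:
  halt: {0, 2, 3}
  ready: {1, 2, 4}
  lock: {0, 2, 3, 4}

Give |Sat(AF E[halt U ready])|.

5

E[halt U ready]: least fixpoint, start Z0 = Sat(ready) = {1, 2, 4}, add states in Sat(halt) with some successor in Z. Z1 = {1, 2, 3, 4}; fixed.
Sat(E[halt U ready]) = {1, 2, 3, 4}
AF E[halt U ready]: least fixpoint, start Z0 = {1, 2, 3, 4}, add states with every successor in Z. Z1 = {1, 2, 3, 4, 6}; fixed.
Sat(AF E[halt U ready]) = {1, 2, 3, 4, 6}
|Sat(AF E[halt U ready])| = |{1, 2, 3, 4, 6}| = 5.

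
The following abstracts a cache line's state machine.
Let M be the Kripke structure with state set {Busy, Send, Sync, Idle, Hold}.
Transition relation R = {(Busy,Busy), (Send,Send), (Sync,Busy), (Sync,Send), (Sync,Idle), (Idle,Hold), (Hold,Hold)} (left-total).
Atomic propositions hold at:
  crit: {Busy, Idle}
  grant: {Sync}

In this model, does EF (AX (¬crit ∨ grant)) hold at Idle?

Yes

Sat(¬crit) = {Send, Sync, Hold}
Sat(¬crit ∨ grant) = {Send, Sync, Hold}
Sat(AX (¬crit ∨ grant)) = {s : every successor in {Send, Sync, Hold}} = {Send, Idle, Hold}
EF (AX (¬crit ∨ grant)): least fixpoint, start Z0 = {Send, Idle, Hold}, add states with some successor in Z. Z1 = {Send, Sync, Idle, Hold}; fixed.
Sat(EF (AX (¬crit ∨ grant))) = {Send, Sync, Idle, Hold}
Idle ∈ Sat(EF (AX (¬crit ∨ grant))) = {Send, Sync, Idle, Hold}, so the formula holds at Idle.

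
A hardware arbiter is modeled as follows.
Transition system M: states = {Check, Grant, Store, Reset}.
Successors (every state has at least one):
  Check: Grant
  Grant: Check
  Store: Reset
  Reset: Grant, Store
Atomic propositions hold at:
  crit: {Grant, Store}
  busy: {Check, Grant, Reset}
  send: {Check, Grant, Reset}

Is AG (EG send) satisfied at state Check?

Yes

EG send: greatest fixpoint, start Z0 = {Check, Grant, Reset}, keep only states in Sat with some successor in Z. Already a fixed point.
Sat(EG send) = {Check, Grant, Reset}
AG (EG send): greatest fixpoint, start Z0 = {Check, Grant, Reset}, keep only states in Sat with every successor in Z. Z1 = {Check, Grant}; fixed.
Sat(AG (EG send)) = {Check, Grant}
Check ∈ Sat(AG (EG send)) = {Check, Grant}, so the formula holds at Check.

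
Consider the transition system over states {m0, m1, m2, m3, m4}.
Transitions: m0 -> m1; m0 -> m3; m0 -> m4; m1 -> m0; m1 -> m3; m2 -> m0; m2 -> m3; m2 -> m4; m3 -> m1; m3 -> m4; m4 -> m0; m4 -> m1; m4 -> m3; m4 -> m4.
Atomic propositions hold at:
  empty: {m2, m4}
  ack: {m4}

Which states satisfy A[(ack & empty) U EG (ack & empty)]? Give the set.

Sat(ack & empty) = {m4}
EG (ack & empty): greatest fixpoint, start Z0 = {m4}, keep only states in Sat with some successor in Z. Already a fixed point.
Sat(EG (ack & empty)) = {m4}
A[(ack & empty) U EG (ack & empty)]: least fixpoint, start Z0 = Sat(EG (ack & empty)) = {m4}, add states in Sat(ack & empty) with every successor in Z. Already a fixed point.
Sat(A[(ack & empty) U EG (ack & empty)]) = {m4}

{m4}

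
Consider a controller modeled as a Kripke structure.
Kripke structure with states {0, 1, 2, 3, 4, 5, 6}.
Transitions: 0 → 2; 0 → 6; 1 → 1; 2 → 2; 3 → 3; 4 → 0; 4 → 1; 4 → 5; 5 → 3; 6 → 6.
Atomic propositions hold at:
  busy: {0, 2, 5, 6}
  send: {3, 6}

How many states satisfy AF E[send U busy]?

4

E[send U busy]: least fixpoint, start Z0 = Sat(busy) = {0, 2, 5, 6}, add states in Sat(send) with some successor in Z. Already a fixed point.
Sat(E[send U busy]) = {0, 2, 5, 6}
AF E[send U busy]: least fixpoint, start Z0 = {0, 2, 5, 6}, add states with every successor in Z. Already a fixed point.
Sat(AF E[send U busy]) = {0, 2, 5, 6}
|Sat(AF E[send U busy])| = |{0, 2, 5, 6}| = 4.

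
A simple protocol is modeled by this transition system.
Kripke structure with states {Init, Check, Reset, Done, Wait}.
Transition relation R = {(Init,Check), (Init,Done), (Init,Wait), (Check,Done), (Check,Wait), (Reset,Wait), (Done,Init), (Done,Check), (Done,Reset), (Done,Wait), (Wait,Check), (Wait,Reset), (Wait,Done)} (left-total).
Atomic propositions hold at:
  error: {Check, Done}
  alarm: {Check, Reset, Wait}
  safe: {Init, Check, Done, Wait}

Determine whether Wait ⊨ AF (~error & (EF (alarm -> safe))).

Yes

Sat(~error) = {Init, Reset, Wait}
Sat(alarm -> safe) = {Init, Check, Done, Wait}
EF (alarm -> safe): least fixpoint, start Z0 = {Init, Check, Done, Wait}, add states with some successor in Z. Z1 = {Init, Check, Reset, Done, Wait}; fixed.
Sat(EF (alarm -> safe)) = {Init, Check, Reset, Done, Wait}
Sat(~error & (EF (alarm -> safe))) = {Init, Reset, Wait}
AF (~error & (EF (alarm -> safe))): least fixpoint, start Z0 = {Init, Reset, Wait}, add states with every successor in Z. Already a fixed point.
Sat(AF (~error & (EF (alarm -> safe)))) = {Init, Reset, Wait}
Wait ∈ Sat(AF (~error & (EF (alarm -> safe)))) = {Init, Reset, Wait}, so the formula holds at Wait.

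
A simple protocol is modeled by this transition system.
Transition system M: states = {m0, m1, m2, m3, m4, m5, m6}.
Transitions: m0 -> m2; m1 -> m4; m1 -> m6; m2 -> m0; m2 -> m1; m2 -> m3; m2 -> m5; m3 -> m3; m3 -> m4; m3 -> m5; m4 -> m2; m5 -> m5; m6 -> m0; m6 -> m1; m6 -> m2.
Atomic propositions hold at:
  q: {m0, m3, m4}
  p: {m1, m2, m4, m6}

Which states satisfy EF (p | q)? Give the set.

{m0, m1, m2, m3, m4, m6}

Sat(p | q) = {m0, m1, m2, m3, m4, m6}
EF (p | q): least fixpoint, start Z0 = {m0, m1, m2, m3, m4, m6}, add states with some successor in Z. Already a fixed point.
Sat(EF (p | q)) = {m0, m1, m2, m3, m4, m6}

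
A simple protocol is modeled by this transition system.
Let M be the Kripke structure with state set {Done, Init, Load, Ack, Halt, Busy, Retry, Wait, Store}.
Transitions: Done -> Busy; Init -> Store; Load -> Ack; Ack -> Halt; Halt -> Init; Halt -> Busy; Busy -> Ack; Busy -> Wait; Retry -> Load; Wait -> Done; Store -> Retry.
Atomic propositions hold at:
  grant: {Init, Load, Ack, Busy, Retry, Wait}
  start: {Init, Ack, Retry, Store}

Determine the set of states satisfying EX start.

{Init, Load, Halt, Busy, Store}

Sat(EX start) = {s : some successor in {Init, Ack, Retry, Store}} = {Init, Load, Halt, Busy, Store}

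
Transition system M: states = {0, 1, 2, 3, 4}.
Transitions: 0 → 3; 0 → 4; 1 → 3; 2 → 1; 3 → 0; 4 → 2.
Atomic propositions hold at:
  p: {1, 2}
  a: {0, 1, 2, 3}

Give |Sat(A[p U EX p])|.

2

Sat(EX p) = {s : some successor in {1, 2}} = {2, 4}
A[p U EX p]: least fixpoint, start Z0 = Sat(EX p) = {2, 4}, add states in Sat(p) with every successor in Z. Already a fixed point.
Sat(A[p U EX p]) = {2, 4}
|Sat(A[p U EX p])| = |{2, 4}| = 2.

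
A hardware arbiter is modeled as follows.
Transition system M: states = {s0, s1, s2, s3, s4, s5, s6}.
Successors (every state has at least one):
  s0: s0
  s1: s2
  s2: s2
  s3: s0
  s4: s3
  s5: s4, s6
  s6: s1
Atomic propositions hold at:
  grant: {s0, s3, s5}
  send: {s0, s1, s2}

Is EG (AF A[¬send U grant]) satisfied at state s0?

Sat(¬send) = {s3, s4, s5, s6}
A[¬send U grant]: least fixpoint, start Z0 = Sat(grant) = {s0, s3, s5}, add states in Sat(¬send) with every successor in Z. Z1 = {s0, s3, s4, s5}; fixed.
Sat(A[¬send U grant]) = {s0, s3, s4, s5}
AF A[¬send U grant]: least fixpoint, start Z0 = {s0, s3, s4, s5}, add states with every successor in Z. Already a fixed point.
Sat(AF A[¬send U grant]) = {s0, s3, s4, s5}
EG (AF A[¬send U grant]): greatest fixpoint, start Z0 = {s0, s3, s4, s5}, keep only states in Sat with some successor in Z. Already a fixed point.
Sat(EG (AF A[¬send U grant])) = {s0, s3, s4, s5}
s0 ∈ Sat(EG (AF A[¬send U grant])) = {s0, s3, s4, s5}, so the formula holds at s0.

Yes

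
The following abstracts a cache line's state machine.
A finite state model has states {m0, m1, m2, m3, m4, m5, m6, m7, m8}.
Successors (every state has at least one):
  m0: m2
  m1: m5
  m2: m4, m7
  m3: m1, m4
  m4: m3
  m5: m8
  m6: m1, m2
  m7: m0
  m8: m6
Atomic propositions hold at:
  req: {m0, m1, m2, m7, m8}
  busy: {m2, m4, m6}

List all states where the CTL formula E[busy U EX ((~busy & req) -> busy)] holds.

{m0, m1, m2, m3, m4, m6, m8}

Sat(~busy) = {m0, m1, m3, m5, m7, m8}
Sat(~busy & req) = {m0, m1, m7, m8}
Sat((~busy & req) -> busy) = {m2, m3, m4, m5, m6}
Sat(EX ((~busy & req) -> busy)) = {s : some successor in {m2, m3, m4, m5, m6}} = {m0, m1, m2, m3, m4, m6, m8}
E[busy U EX ((~busy & req) -> busy)]: least fixpoint, start Z0 = Sat(EX ((~busy & req) -> busy)) = {m0, m1, m2, m3, m4, m6, m8}, add states in Sat(busy) with some successor in Z. Already a fixed point.
Sat(E[busy U EX ((~busy & req) -> busy)]) = {m0, m1, m2, m3, m4, m6, m8}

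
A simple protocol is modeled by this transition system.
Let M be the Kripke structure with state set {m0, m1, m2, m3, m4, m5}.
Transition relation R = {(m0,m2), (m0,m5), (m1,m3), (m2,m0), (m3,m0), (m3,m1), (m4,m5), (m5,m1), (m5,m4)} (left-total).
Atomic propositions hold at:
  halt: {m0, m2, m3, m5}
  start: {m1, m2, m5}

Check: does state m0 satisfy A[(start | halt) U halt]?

Yes

Sat(start | halt) = {m0, m1, m2, m3, m5}
A[(start | halt) U halt]: least fixpoint, start Z0 = Sat(halt) = {m0, m2, m3, m5}, add states in Sat(start | halt) with every successor in Z. Z1 = {m0, m1, m2, m3, m5}; fixed.
Sat(A[(start | halt) U halt]) = {m0, m1, m2, m3, m5}
m0 ∈ Sat(A[(start | halt) U halt]) = {m0, m1, m2, m3, m5}, so the formula holds at m0.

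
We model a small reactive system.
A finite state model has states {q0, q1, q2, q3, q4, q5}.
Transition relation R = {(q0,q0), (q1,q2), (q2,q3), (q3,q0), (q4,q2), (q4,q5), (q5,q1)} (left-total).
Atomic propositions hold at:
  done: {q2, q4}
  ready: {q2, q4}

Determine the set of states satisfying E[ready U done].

E[ready U done]: least fixpoint, start Z0 = Sat(done) = {q2, q4}, add states in Sat(ready) with some successor in Z. Already a fixed point.
Sat(E[ready U done]) = {q2, q4}

{q2, q4}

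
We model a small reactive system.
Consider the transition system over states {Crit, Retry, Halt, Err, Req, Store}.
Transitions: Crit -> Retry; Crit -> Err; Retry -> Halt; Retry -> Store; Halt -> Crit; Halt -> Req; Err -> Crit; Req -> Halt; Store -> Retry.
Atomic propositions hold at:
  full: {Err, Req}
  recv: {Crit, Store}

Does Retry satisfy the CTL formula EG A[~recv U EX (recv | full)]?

Yes

Sat(~recv) = {Retry, Halt, Err, Req}
Sat(recv | full) = {Crit, Err, Req, Store}
Sat(EX (recv | full)) = {s : some successor in {Crit, Err, Req, Store}} = {Crit, Retry, Halt, Err}
A[~recv U EX (recv | full)]: least fixpoint, start Z0 = Sat(EX (recv | full)) = {Crit, Retry, Halt, Err}, add states in Sat(~recv) with every successor in Z. Z1 = {Crit, Retry, Halt, Err, Req}; fixed.
Sat(A[~recv U EX (recv | full)]) = {Crit, Retry, Halt, Err, Req}
EG A[~recv U EX (recv | full)]: greatest fixpoint, start Z0 = {Crit, Retry, Halt, Err, Req}, keep only states in Sat with some successor in Z. Already a fixed point.
Sat(EG A[~recv U EX (recv | full)]) = {Crit, Retry, Halt, Err, Req}
Retry ∈ Sat(EG A[~recv U EX (recv | full)]) = {Crit, Retry, Halt, Err, Req}, so the formula holds at Retry.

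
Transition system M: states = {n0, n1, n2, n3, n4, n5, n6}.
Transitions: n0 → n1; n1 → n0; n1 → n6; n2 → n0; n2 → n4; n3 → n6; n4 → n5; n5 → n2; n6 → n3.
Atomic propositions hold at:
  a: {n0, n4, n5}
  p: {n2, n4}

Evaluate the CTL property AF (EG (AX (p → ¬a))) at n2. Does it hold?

No

Sat(¬a) = {n1, n2, n3, n6}
Sat(p → ¬a) = {n0, n1, n2, n3, n5, n6}
Sat(AX (p → ¬a)) = {s : every successor in {n0, n1, n2, n3, n5, n6}} = {n0, n1, n3, n4, n5, n6}
EG (AX (p → ¬a)): greatest fixpoint, start Z0 = {n0, n1, n3, n4, n5, n6}, keep only states in Sat with some successor in Z. Z1 = {n0, n1, n3, n4, n6}; Z2 = {n0, n1, n3, n6}; fixed.
Sat(EG (AX (p → ¬a))) = {n0, n1, n3, n6}
AF (EG (AX (p → ¬a))): least fixpoint, start Z0 = {n0, n1, n3, n6}, add states with every successor in Z. Already a fixed point.
Sat(AF (EG (AX (p → ¬a)))) = {n0, n1, n3, n6}
n2 ∉ Sat(AF (EG (AX (p → ¬a)))) = {n0, n1, n3, n6}, so the formula does not hold at n2.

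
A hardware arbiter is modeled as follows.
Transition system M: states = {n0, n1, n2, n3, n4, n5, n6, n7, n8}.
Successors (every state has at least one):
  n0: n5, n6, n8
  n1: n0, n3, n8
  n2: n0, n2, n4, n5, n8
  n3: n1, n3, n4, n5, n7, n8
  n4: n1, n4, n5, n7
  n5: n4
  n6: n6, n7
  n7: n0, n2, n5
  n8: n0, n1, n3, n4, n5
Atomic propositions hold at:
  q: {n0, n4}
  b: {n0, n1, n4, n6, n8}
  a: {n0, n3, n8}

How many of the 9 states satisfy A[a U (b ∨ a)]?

6

Sat(b ∨ a) = {n0, n1, n3, n4, n6, n8}
A[a U (b ∨ a)]: least fixpoint, start Z0 = Sat((b ∨ a)) = {n0, n1, n3, n4, n6, n8}, add states in Sat(a) with every successor in Z. Already a fixed point.
Sat(A[a U (b ∨ a)]) = {n0, n1, n3, n4, n6, n8}
|Sat(A[a U (b ∨ a)])| = |{n0, n1, n3, n4, n6, n8}| = 6.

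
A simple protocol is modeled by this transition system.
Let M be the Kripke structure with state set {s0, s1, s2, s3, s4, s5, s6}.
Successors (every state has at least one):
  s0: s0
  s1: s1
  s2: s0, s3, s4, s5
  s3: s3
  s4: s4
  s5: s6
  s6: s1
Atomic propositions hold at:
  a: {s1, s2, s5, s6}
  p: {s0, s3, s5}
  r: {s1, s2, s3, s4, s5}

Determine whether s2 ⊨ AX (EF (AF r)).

AF r: least fixpoint, start Z0 = {s1, s2, s3, s4, s5}, add states with every successor in Z. Z1 = {s1, s2, s3, s4, s5, s6}; fixed.
Sat(AF r) = {s1, s2, s3, s4, s5, s6}
EF (AF r): least fixpoint, start Z0 = {s1, s2, s3, s4, s5, s6}, add states with some successor in Z. Already a fixed point.
Sat(EF (AF r)) = {s1, s2, s3, s4, s5, s6}
Sat(AX (EF (AF r))) = {s : every successor in {s1, s2, s3, s4, s5, s6}} = {s1, s3, s4, s5, s6}
s2 ∉ Sat(AX (EF (AF r))) = {s1, s3, s4, s5, s6}, so the formula does not hold at s2.

No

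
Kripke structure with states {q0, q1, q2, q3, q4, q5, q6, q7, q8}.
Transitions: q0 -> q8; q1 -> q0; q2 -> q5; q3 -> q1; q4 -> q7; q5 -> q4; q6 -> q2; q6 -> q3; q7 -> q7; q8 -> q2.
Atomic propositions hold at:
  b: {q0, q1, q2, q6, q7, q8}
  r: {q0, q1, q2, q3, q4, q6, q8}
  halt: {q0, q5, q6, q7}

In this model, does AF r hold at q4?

Yes

AF r: least fixpoint, start Z0 = {q0, q1, q2, q3, q4, q6, q8}, add states with every successor in Z. Z1 = {q0, q1, q2, q3, q4, q5, q6, q8}; fixed.
Sat(AF r) = {q0, q1, q2, q3, q4, q5, q6, q8}
q4 ∈ Sat(AF r) = {q0, q1, q2, q3, q4, q5, q6, q8}, so the formula holds at q4.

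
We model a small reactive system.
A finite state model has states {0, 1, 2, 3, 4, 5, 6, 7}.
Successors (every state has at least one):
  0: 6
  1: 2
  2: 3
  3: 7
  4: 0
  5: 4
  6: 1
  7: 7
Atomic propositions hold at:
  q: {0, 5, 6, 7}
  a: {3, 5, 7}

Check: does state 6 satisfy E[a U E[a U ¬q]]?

No

Sat(¬q) = {1, 2, 3, 4}
E[a U ¬q]: least fixpoint, start Z0 = Sat(¬q) = {1, 2, 3, 4}, add states in Sat(a) with some successor in Z. Z1 = {1, 2, 3, 4, 5}; fixed.
Sat(E[a U ¬q]) = {1, 2, 3, 4, 5}
E[a U E[a U ¬q]]: least fixpoint, start Z0 = Sat(E[a U ¬q]) = {1, 2, 3, 4, 5}, add states in Sat(a) with some successor in Z. Already a fixed point.
Sat(E[a U E[a U ¬q]]) = {1, 2, 3, 4, 5}
6 ∉ Sat(E[a U E[a U ¬q]]) = {1, 2, 3, 4, 5}, so the formula does not hold at 6.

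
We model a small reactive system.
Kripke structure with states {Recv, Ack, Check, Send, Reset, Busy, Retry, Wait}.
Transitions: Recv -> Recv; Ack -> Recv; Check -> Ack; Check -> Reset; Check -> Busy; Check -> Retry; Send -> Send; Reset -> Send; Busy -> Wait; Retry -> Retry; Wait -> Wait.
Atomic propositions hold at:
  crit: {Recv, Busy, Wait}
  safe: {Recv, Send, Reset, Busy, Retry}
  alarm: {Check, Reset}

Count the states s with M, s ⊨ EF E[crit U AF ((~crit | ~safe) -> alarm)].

Sat(~crit) = {Ack, Check, Send, Reset, Retry}
Sat(~safe) = {Ack, Check, Wait}
Sat(~crit | ~safe) = {Ack, Check, Send, Reset, Retry, Wait}
Sat((~crit | ~safe) -> alarm) = {Recv, Check, Reset, Busy}
AF ((~crit | ~safe) -> alarm): least fixpoint, start Z0 = {Recv, Check, Reset, Busy}, add states with every successor in Z. Z1 = {Recv, Ack, Check, Reset, Busy}; fixed.
Sat(AF ((~crit | ~safe) -> alarm)) = {Recv, Ack, Check, Reset, Busy}
E[crit U AF ((~crit | ~safe) -> alarm)]: least fixpoint, start Z0 = Sat(AF ((~crit | ~safe) -> alarm)) = {Recv, Ack, Check, Reset, Busy}, add states in Sat(crit) with some successor in Z. Already a fixed point.
Sat(E[crit U AF ((~crit | ~safe) -> alarm)]) = {Recv, Ack, Check, Reset, Busy}
EF E[crit U AF ((~crit | ~safe) -> alarm)]: least fixpoint, start Z0 = {Recv, Ack, Check, Reset, Busy}, add states with some successor in Z. Already a fixed point.
Sat(EF E[crit U AF ((~crit | ~safe) -> alarm)]) = {Recv, Ack, Check, Reset, Busy}
|Sat(EF E[crit U AF ((~crit | ~safe) -> alarm)])| = |{Recv, Ack, Check, Reset, Busy}| = 5.

5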